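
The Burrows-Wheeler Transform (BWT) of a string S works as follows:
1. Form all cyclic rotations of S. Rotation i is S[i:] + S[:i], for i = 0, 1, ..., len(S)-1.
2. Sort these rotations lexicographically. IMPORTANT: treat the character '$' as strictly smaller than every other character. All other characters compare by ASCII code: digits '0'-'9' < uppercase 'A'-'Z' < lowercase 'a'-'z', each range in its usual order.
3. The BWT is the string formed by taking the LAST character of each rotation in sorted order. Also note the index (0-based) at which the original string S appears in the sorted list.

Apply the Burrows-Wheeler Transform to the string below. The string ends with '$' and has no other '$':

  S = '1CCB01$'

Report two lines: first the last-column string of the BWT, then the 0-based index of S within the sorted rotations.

Answer: 1B0$CC1
3

Derivation:
All 7 rotations (rotation i = S[i:]+S[:i]):
  rot[0] = 1CCB01$
  rot[1] = CCB01$1
  rot[2] = CB01$1C
  rot[3] = B01$1CC
  rot[4] = 01$1CCB
  rot[5] = 1$1CCB0
  rot[6] = $1CCB01
Sorted (with $ < everything):
  sorted[0] = $1CCB01  (last char: '1')
  sorted[1] = 01$1CCB  (last char: 'B')
  sorted[2] = 1$1CCB0  (last char: '0')
  sorted[3] = 1CCB01$  (last char: '$')
  sorted[4] = B01$1CC  (last char: 'C')
  sorted[5] = CB01$1C  (last char: 'C')
  sorted[6] = CCB01$1  (last char: '1')
Last column: 1B0$CC1
Original string S is at sorted index 3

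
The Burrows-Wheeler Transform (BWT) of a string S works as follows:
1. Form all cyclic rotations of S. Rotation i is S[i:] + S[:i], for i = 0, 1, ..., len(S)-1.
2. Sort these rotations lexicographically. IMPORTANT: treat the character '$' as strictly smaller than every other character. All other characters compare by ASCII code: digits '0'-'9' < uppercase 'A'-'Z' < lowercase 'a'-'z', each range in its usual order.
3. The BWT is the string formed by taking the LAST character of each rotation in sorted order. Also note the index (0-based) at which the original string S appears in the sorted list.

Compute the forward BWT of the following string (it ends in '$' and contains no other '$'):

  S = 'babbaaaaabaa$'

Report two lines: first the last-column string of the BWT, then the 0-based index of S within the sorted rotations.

All 13 rotations (rotation i = S[i:]+S[:i]):
  rot[0] = babbaaaaabaa$
  rot[1] = abbaaaaabaa$b
  rot[2] = bbaaaaabaa$ba
  rot[3] = baaaaabaa$bab
  rot[4] = aaaaabaa$babb
  rot[5] = aaaabaa$babba
  rot[6] = aaabaa$babbaa
  rot[7] = aabaa$babbaaa
  rot[8] = abaa$babbaaaa
  rot[9] = baa$babbaaaaa
  rot[10] = aa$babbaaaaab
  rot[11] = a$babbaaaaaba
  rot[12] = $babbaaaaabaa
Sorted (with $ < everything):
  sorted[0] = $babbaaaaabaa  (last char: 'a')
  sorted[1] = a$babbaaaaaba  (last char: 'a')
  sorted[2] = aa$babbaaaaab  (last char: 'b')
  sorted[3] = aaaaabaa$babb  (last char: 'b')
  sorted[4] = aaaabaa$babba  (last char: 'a')
  sorted[5] = aaabaa$babbaa  (last char: 'a')
  sorted[6] = aabaa$babbaaa  (last char: 'a')
  sorted[7] = abaa$babbaaaa  (last char: 'a')
  sorted[8] = abbaaaaabaa$b  (last char: 'b')
  sorted[9] = baa$babbaaaaa  (last char: 'a')
  sorted[10] = baaaaabaa$bab  (last char: 'b')
  sorted[11] = babbaaaaabaa$  (last char: '$')
  sorted[12] = bbaaaaabaa$ba  (last char: 'a')
Last column: aabbaaaabab$a
Original string S is at sorted index 11

Answer: aabbaaaabab$a
11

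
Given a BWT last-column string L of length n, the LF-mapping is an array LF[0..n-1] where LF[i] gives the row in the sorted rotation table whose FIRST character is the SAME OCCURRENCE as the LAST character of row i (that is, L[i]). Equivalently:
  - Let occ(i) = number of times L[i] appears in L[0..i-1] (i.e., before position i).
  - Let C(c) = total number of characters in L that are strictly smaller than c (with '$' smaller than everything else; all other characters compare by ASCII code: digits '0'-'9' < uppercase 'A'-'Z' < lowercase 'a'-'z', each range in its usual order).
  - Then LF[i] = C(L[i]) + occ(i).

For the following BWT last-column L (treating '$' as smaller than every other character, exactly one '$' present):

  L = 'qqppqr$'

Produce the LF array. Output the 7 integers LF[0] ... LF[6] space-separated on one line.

Char counts: '$':1, 'p':2, 'q':3, 'r':1
C (first-col start): C('$')=0, C('p')=1, C('q')=3, C('r')=6
L[0]='q': occ=0, LF[0]=C('q')+0=3+0=3
L[1]='q': occ=1, LF[1]=C('q')+1=3+1=4
L[2]='p': occ=0, LF[2]=C('p')+0=1+0=1
L[3]='p': occ=1, LF[3]=C('p')+1=1+1=2
L[4]='q': occ=2, LF[4]=C('q')+2=3+2=5
L[5]='r': occ=0, LF[5]=C('r')+0=6+0=6
L[6]='$': occ=0, LF[6]=C('$')+0=0+0=0

Answer: 3 4 1 2 5 6 0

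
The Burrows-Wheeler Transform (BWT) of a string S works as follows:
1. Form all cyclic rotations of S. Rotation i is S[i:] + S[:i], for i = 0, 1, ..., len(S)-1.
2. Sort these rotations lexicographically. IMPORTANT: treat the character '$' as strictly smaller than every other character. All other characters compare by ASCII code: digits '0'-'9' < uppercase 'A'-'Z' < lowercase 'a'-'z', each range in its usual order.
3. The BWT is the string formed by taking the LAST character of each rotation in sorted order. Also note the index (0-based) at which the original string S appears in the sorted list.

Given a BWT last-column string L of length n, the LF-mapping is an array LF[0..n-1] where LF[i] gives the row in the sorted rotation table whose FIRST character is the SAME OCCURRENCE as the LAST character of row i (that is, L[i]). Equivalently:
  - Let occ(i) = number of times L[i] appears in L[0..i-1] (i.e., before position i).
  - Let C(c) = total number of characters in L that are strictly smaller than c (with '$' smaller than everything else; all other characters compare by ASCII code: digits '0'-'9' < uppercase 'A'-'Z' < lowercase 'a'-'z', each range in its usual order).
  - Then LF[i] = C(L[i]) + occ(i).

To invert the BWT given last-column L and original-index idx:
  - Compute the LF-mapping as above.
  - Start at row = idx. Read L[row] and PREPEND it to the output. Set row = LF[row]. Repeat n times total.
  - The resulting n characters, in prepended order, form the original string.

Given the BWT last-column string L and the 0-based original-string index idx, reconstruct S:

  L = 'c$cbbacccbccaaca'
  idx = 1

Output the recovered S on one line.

Answer: abaccbacccbcacc$

Derivation:
LF mapping: 8 0 9 5 6 1 10 11 12 7 13 14 2 3 15 4
Walk LF starting at row 1, prepending L[row]:
  step 1: row=1, L[1]='$', prepend. Next row=LF[1]=0
  step 2: row=0, L[0]='c', prepend. Next row=LF[0]=8
  step 3: row=8, L[8]='c', prepend. Next row=LF[8]=12
  step 4: row=12, L[12]='a', prepend. Next row=LF[12]=2
  step 5: row=2, L[2]='c', prepend. Next row=LF[2]=9
  step 6: row=9, L[9]='b', prepend. Next row=LF[9]=7
  step 7: row=7, L[7]='c', prepend. Next row=LF[7]=11
  step 8: row=11, L[11]='c', prepend. Next row=LF[11]=14
  step 9: row=14, L[14]='c', prepend. Next row=LF[14]=15
  step 10: row=15, L[15]='a', prepend. Next row=LF[15]=4
  step 11: row=4, L[4]='b', prepend. Next row=LF[4]=6
  step 12: row=6, L[6]='c', prepend. Next row=LF[6]=10
  step 13: row=10, L[10]='c', prepend. Next row=LF[10]=13
  step 14: row=13, L[13]='a', prepend. Next row=LF[13]=3
  step 15: row=3, L[3]='b', prepend. Next row=LF[3]=5
  step 16: row=5, L[5]='a', prepend. Next row=LF[5]=1
Reversed output: abaccbacccbcacc$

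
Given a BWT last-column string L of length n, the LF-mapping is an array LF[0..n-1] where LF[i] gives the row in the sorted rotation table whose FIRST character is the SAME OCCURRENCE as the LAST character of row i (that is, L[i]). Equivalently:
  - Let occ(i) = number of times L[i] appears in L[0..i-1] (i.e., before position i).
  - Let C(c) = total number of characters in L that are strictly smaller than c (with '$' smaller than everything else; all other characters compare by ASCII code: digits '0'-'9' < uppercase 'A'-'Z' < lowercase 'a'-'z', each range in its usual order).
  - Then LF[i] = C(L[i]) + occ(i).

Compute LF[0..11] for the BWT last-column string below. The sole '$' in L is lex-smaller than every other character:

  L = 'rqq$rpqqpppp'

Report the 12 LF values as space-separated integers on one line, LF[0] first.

Answer: 10 6 7 0 11 1 8 9 2 3 4 5

Derivation:
Char counts: '$':1, 'p':5, 'q':4, 'r':2
C (first-col start): C('$')=0, C('p')=1, C('q')=6, C('r')=10
L[0]='r': occ=0, LF[0]=C('r')+0=10+0=10
L[1]='q': occ=0, LF[1]=C('q')+0=6+0=6
L[2]='q': occ=1, LF[2]=C('q')+1=6+1=7
L[3]='$': occ=0, LF[3]=C('$')+0=0+0=0
L[4]='r': occ=1, LF[4]=C('r')+1=10+1=11
L[5]='p': occ=0, LF[5]=C('p')+0=1+0=1
L[6]='q': occ=2, LF[6]=C('q')+2=6+2=8
L[7]='q': occ=3, LF[7]=C('q')+3=6+3=9
L[8]='p': occ=1, LF[8]=C('p')+1=1+1=2
L[9]='p': occ=2, LF[9]=C('p')+2=1+2=3
L[10]='p': occ=3, LF[10]=C('p')+3=1+3=4
L[11]='p': occ=4, LF[11]=C('p')+4=1+4=5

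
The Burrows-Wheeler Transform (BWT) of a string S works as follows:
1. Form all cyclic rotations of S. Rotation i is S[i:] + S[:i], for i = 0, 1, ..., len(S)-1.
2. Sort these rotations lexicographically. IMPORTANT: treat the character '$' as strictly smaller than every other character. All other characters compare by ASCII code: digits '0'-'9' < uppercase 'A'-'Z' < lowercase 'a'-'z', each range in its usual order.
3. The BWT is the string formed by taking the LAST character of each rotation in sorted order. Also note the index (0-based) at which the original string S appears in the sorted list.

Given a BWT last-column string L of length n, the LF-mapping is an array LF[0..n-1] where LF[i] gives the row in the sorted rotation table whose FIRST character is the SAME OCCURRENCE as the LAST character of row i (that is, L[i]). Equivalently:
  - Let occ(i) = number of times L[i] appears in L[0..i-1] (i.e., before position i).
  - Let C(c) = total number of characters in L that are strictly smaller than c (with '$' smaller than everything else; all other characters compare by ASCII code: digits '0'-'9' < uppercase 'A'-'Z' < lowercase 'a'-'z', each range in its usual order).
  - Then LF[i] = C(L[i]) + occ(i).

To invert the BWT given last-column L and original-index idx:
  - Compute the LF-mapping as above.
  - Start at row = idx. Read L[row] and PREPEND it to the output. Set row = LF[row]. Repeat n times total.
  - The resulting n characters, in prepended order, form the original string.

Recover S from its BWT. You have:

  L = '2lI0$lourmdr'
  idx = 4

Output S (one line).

LF mapping: 2 5 3 1 0 6 8 11 9 7 4 10
Walk LF starting at row 4, prepending L[row]:
  step 1: row=4, L[4]='$', prepend. Next row=LF[4]=0
  step 2: row=0, L[0]='2', prepend. Next row=LF[0]=2
  step 3: row=2, L[2]='I', prepend. Next row=LF[2]=3
  step 4: row=3, L[3]='0', prepend. Next row=LF[3]=1
  step 5: row=1, L[1]='l', prepend. Next row=LF[1]=5
  step 6: row=5, L[5]='l', prepend. Next row=LF[5]=6
  step 7: row=6, L[6]='o', prepend. Next row=LF[6]=8
  step 8: row=8, L[8]='r', prepend. Next row=LF[8]=9
  step 9: row=9, L[9]='m', prepend. Next row=LF[9]=7
  step 10: row=7, L[7]='u', prepend. Next row=LF[7]=11
  step 11: row=11, L[11]='r', prepend. Next row=LF[11]=10
  step 12: row=10, L[10]='d', prepend. Next row=LF[10]=4
Reversed output: drumroll0I2$

Answer: drumroll0I2$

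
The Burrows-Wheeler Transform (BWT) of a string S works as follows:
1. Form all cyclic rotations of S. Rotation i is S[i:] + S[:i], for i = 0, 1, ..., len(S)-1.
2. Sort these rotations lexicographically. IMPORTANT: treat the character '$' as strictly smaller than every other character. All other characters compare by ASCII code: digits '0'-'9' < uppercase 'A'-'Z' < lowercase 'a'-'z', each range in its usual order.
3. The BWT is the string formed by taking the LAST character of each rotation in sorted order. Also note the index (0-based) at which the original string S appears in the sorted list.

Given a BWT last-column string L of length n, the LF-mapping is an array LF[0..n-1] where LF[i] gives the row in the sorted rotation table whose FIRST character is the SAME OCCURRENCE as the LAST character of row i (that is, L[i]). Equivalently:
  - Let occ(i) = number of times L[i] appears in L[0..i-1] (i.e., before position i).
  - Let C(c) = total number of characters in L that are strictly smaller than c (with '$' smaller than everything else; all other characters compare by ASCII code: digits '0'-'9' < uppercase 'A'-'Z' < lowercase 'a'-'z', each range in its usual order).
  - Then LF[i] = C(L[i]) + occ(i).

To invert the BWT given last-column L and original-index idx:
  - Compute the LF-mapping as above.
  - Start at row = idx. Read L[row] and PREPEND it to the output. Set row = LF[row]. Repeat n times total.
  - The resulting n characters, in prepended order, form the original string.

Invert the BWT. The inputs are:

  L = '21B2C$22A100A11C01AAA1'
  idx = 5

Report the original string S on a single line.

Answer: 11CA2121A1AB020AAC102$

Derivation:
LF mapping: 10 4 19 11 20 0 12 13 14 5 1 2 15 6 7 21 3 8 16 17 18 9
Walk LF starting at row 5, prepending L[row]:
  step 1: row=5, L[5]='$', prepend. Next row=LF[5]=0
  step 2: row=0, L[0]='2', prepend. Next row=LF[0]=10
  step 3: row=10, L[10]='0', prepend. Next row=LF[10]=1
  step 4: row=1, L[1]='1', prepend. Next row=LF[1]=4
  step 5: row=4, L[4]='C', prepend. Next row=LF[4]=20
  step 6: row=20, L[20]='A', prepend. Next row=LF[20]=18
  step 7: row=18, L[18]='A', prepend. Next row=LF[18]=16
  step 8: row=16, L[16]='0', prepend. Next row=LF[16]=3
  step 9: row=3, L[3]='2', prepend. Next row=LF[3]=11
  step 10: row=11, L[11]='0', prepend. Next row=LF[11]=2
  step 11: row=2, L[2]='B', prepend. Next row=LF[2]=19
  step 12: row=19, L[19]='A', prepend. Next row=LF[19]=17
  step 13: row=17, L[17]='1', prepend. Next row=LF[17]=8
  step 14: row=8, L[8]='A', prepend. Next row=LF[8]=14
  step 15: row=14, L[14]='1', prepend. Next row=LF[14]=7
  step 16: row=7, L[7]='2', prepend. Next row=LF[7]=13
  step 17: row=13, L[13]='1', prepend. Next row=LF[13]=6
  step 18: row=6, L[6]='2', prepend. Next row=LF[6]=12
  step 19: row=12, L[12]='A', prepend. Next row=LF[12]=15
  step 20: row=15, L[15]='C', prepend. Next row=LF[15]=21
  step 21: row=21, L[21]='1', prepend. Next row=LF[21]=9
  step 22: row=9, L[9]='1', prepend. Next row=LF[9]=5
Reversed output: 11CA2121A1AB020AAC102$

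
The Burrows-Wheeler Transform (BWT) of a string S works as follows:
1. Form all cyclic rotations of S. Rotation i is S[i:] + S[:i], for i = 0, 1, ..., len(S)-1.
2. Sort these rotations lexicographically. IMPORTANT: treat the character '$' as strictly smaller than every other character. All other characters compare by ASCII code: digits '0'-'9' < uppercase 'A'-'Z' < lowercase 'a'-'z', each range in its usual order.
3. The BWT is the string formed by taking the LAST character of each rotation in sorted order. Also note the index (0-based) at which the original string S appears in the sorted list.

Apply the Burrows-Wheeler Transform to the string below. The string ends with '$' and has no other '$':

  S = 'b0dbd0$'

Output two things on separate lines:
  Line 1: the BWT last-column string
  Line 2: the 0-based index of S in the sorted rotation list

Answer: 0db$db0
3

Derivation:
All 7 rotations (rotation i = S[i:]+S[:i]):
  rot[0] = b0dbd0$
  rot[1] = 0dbd0$b
  rot[2] = dbd0$b0
  rot[3] = bd0$b0d
  rot[4] = d0$b0db
  rot[5] = 0$b0dbd
  rot[6] = $b0dbd0
Sorted (with $ < everything):
  sorted[0] = $b0dbd0  (last char: '0')
  sorted[1] = 0$b0dbd  (last char: 'd')
  sorted[2] = 0dbd0$b  (last char: 'b')
  sorted[3] = b0dbd0$  (last char: '$')
  sorted[4] = bd0$b0d  (last char: 'd')
  sorted[5] = d0$b0db  (last char: 'b')
  sorted[6] = dbd0$b0  (last char: '0')
Last column: 0db$db0
Original string S is at sorted index 3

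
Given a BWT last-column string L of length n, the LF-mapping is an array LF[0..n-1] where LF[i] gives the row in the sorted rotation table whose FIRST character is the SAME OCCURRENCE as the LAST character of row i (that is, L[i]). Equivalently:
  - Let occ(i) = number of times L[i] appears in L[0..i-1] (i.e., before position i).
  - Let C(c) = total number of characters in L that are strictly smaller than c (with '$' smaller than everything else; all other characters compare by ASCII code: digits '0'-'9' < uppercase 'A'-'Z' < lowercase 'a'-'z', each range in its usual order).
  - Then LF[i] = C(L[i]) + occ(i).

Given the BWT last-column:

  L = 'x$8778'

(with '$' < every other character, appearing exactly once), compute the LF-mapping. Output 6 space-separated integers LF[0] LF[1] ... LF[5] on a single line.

Char counts: '$':1, '7':2, '8':2, 'x':1
C (first-col start): C('$')=0, C('7')=1, C('8')=3, C('x')=5
L[0]='x': occ=0, LF[0]=C('x')+0=5+0=5
L[1]='$': occ=0, LF[1]=C('$')+0=0+0=0
L[2]='8': occ=0, LF[2]=C('8')+0=3+0=3
L[3]='7': occ=0, LF[3]=C('7')+0=1+0=1
L[4]='7': occ=1, LF[4]=C('7')+1=1+1=2
L[5]='8': occ=1, LF[5]=C('8')+1=3+1=4

Answer: 5 0 3 1 2 4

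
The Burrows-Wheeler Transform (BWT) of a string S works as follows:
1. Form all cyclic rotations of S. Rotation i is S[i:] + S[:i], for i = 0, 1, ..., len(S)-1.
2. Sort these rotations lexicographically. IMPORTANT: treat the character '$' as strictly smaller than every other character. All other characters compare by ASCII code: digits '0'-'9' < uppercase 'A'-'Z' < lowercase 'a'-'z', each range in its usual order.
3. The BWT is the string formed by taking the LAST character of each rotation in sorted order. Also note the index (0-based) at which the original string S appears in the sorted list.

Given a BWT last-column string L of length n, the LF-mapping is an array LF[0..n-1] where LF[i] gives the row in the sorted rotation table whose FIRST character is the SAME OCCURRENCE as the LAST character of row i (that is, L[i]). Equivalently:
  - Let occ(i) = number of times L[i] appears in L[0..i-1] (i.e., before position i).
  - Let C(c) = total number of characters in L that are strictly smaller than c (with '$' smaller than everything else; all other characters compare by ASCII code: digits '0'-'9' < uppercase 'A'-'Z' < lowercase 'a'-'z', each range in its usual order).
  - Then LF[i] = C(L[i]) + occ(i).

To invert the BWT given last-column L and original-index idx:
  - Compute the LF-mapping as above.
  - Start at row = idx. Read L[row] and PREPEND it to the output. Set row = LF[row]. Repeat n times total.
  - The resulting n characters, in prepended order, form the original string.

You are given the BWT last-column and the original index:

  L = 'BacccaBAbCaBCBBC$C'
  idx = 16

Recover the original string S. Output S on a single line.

Answer: cBBbCaBaCcBaACCcB$

Derivation:
LF mapping: 2 11 15 16 17 12 3 1 14 7 13 4 8 5 6 9 0 10
Walk LF starting at row 16, prepending L[row]:
  step 1: row=16, L[16]='$', prepend. Next row=LF[16]=0
  step 2: row=0, L[0]='B', prepend. Next row=LF[0]=2
  step 3: row=2, L[2]='c', prepend. Next row=LF[2]=15
  step 4: row=15, L[15]='C', prepend. Next row=LF[15]=9
  step 5: row=9, L[9]='C', prepend. Next row=LF[9]=7
  step 6: row=7, L[7]='A', prepend. Next row=LF[7]=1
  step 7: row=1, L[1]='a', prepend. Next row=LF[1]=11
  step 8: row=11, L[11]='B', prepend. Next row=LF[11]=4
  step 9: row=4, L[4]='c', prepend. Next row=LF[4]=17
  step 10: row=17, L[17]='C', prepend. Next row=LF[17]=10
  step 11: row=10, L[10]='a', prepend. Next row=LF[10]=13
  step 12: row=13, L[13]='B', prepend. Next row=LF[13]=5
  step 13: row=5, L[5]='a', prepend. Next row=LF[5]=12
  step 14: row=12, L[12]='C', prepend. Next row=LF[12]=8
  step 15: row=8, L[8]='b', prepend. Next row=LF[8]=14
  step 16: row=14, L[14]='B', prepend. Next row=LF[14]=6
  step 17: row=6, L[6]='B', prepend. Next row=LF[6]=3
  step 18: row=3, L[3]='c', prepend. Next row=LF[3]=16
Reversed output: cBBbCaBaCcBaACCcB$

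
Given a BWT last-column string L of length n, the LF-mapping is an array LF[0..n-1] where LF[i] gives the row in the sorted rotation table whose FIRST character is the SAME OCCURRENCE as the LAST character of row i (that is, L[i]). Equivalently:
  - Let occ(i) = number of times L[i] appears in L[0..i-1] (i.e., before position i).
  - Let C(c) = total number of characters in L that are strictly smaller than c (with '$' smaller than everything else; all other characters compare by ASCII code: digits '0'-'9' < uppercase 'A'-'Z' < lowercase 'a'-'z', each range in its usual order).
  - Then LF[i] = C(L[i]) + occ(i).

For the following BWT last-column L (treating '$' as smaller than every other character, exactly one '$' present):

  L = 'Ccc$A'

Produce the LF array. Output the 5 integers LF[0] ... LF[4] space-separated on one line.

Answer: 2 3 4 0 1

Derivation:
Char counts: '$':1, 'A':1, 'C':1, 'c':2
C (first-col start): C('$')=0, C('A')=1, C('C')=2, C('c')=3
L[0]='C': occ=0, LF[0]=C('C')+0=2+0=2
L[1]='c': occ=0, LF[1]=C('c')+0=3+0=3
L[2]='c': occ=1, LF[2]=C('c')+1=3+1=4
L[3]='$': occ=0, LF[3]=C('$')+0=0+0=0
L[4]='A': occ=0, LF[4]=C('A')+0=1+0=1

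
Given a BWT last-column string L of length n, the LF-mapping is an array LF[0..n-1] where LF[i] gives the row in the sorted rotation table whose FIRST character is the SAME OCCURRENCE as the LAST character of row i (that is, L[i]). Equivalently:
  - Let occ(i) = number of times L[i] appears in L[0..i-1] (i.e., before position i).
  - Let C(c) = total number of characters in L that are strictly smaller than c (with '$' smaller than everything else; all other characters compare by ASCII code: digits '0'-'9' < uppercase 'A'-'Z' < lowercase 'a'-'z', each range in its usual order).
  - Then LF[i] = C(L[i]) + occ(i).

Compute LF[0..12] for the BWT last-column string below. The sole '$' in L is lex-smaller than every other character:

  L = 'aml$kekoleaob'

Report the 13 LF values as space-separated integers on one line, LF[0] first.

Char counts: '$':1, 'a':2, 'b':1, 'e':2, 'k':2, 'l':2, 'm':1, 'o':2
C (first-col start): C('$')=0, C('a')=1, C('b')=3, C('e')=4, C('k')=6, C('l')=8, C('m')=10, C('o')=11
L[0]='a': occ=0, LF[0]=C('a')+0=1+0=1
L[1]='m': occ=0, LF[1]=C('m')+0=10+0=10
L[2]='l': occ=0, LF[2]=C('l')+0=8+0=8
L[3]='$': occ=0, LF[3]=C('$')+0=0+0=0
L[4]='k': occ=0, LF[4]=C('k')+0=6+0=6
L[5]='e': occ=0, LF[5]=C('e')+0=4+0=4
L[6]='k': occ=1, LF[6]=C('k')+1=6+1=7
L[7]='o': occ=0, LF[7]=C('o')+0=11+0=11
L[8]='l': occ=1, LF[8]=C('l')+1=8+1=9
L[9]='e': occ=1, LF[9]=C('e')+1=4+1=5
L[10]='a': occ=1, LF[10]=C('a')+1=1+1=2
L[11]='o': occ=1, LF[11]=C('o')+1=11+1=12
L[12]='b': occ=0, LF[12]=C('b')+0=3+0=3

Answer: 1 10 8 0 6 4 7 11 9 5 2 12 3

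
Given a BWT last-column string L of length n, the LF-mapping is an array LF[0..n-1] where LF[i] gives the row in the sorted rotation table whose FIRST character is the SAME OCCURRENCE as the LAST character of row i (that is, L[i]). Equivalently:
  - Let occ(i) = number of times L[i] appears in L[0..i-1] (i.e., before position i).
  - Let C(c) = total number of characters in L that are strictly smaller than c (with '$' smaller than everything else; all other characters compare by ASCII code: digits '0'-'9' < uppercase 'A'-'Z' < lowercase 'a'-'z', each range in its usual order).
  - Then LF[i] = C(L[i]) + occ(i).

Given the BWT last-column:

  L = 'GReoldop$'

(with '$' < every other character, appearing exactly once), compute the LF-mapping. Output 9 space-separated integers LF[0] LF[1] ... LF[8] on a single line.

Char counts: '$':1, 'G':1, 'R':1, 'd':1, 'e':1, 'l':1, 'o':2, 'p':1
C (first-col start): C('$')=0, C('G')=1, C('R')=2, C('d')=3, C('e')=4, C('l')=5, C('o')=6, C('p')=8
L[0]='G': occ=0, LF[0]=C('G')+0=1+0=1
L[1]='R': occ=0, LF[1]=C('R')+0=2+0=2
L[2]='e': occ=0, LF[2]=C('e')+0=4+0=4
L[3]='o': occ=0, LF[3]=C('o')+0=6+0=6
L[4]='l': occ=0, LF[4]=C('l')+0=5+0=5
L[5]='d': occ=0, LF[5]=C('d')+0=3+0=3
L[6]='o': occ=1, LF[6]=C('o')+1=6+1=7
L[7]='p': occ=0, LF[7]=C('p')+0=8+0=8
L[8]='$': occ=0, LF[8]=C('$')+0=0+0=0

Answer: 1 2 4 6 5 3 7 8 0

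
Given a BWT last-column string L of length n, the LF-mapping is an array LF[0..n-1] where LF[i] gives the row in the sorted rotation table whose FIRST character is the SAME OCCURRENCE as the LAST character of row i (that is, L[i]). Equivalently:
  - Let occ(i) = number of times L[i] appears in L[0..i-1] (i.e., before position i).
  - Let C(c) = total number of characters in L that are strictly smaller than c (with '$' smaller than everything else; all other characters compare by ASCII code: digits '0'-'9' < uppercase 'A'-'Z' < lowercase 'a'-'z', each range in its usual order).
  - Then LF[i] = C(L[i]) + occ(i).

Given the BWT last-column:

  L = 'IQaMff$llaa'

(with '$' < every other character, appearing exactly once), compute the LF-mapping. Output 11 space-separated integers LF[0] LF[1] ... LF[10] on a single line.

Answer: 1 3 4 2 7 8 0 9 10 5 6

Derivation:
Char counts: '$':1, 'I':1, 'M':1, 'Q':1, 'a':3, 'f':2, 'l':2
C (first-col start): C('$')=0, C('I')=1, C('M')=2, C('Q')=3, C('a')=4, C('f')=7, C('l')=9
L[0]='I': occ=0, LF[0]=C('I')+0=1+0=1
L[1]='Q': occ=0, LF[1]=C('Q')+0=3+0=3
L[2]='a': occ=0, LF[2]=C('a')+0=4+0=4
L[3]='M': occ=0, LF[3]=C('M')+0=2+0=2
L[4]='f': occ=0, LF[4]=C('f')+0=7+0=7
L[5]='f': occ=1, LF[5]=C('f')+1=7+1=8
L[6]='$': occ=0, LF[6]=C('$')+0=0+0=0
L[7]='l': occ=0, LF[7]=C('l')+0=9+0=9
L[8]='l': occ=1, LF[8]=C('l')+1=9+1=10
L[9]='a': occ=1, LF[9]=C('a')+1=4+1=5
L[10]='a': occ=2, LF[10]=C('a')+2=4+2=6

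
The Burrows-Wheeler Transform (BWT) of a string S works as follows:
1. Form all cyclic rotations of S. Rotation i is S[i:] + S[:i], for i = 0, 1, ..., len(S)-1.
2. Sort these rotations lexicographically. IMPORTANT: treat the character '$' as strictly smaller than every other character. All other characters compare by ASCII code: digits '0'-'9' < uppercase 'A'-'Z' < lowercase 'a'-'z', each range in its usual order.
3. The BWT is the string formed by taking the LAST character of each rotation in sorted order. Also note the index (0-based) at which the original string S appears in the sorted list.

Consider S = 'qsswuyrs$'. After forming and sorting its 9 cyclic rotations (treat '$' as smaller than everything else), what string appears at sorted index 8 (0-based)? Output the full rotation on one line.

All 9 rotations (rotation i = S[i:]+S[:i]):
  rot[0] = qsswuyrs$
  rot[1] = sswuyrs$q
  rot[2] = swuyrs$qs
  rot[3] = wuyrs$qss
  rot[4] = uyrs$qssw
  rot[5] = yrs$qsswu
  rot[6] = rs$qsswuy
  rot[7] = s$qsswuyr
  rot[8] = $qsswuyrs
Sorted (with $ < everything):
  sorted[0] = $qsswuyrs
  sorted[1] = qsswuyrs$
  sorted[2] = rs$qsswuy
  sorted[3] = s$qsswuyr
  sorted[4] = sswuyrs$q
  sorted[5] = swuyrs$qs
  sorted[6] = uyrs$qssw
  sorted[7] = wuyrs$qss
  sorted[8] = yrs$qsswu
sorted[8] = yrs$qsswu

Answer: yrs$qsswu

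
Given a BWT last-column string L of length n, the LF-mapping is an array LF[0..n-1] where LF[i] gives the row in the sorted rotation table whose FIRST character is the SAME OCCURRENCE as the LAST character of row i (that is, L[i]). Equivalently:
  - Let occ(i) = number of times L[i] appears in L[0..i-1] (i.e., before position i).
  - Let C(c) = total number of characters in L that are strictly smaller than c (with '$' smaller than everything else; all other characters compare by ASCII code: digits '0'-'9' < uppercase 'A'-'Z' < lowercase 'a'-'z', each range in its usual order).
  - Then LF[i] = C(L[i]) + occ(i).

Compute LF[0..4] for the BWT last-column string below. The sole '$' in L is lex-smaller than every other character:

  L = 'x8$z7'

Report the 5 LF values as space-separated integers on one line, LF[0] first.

Answer: 3 2 0 4 1

Derivation:
Char counts: '$':1, '7':1, '8':1, 'x':1, 'z':1
C (first-col start): C('$')=0, C('7')=1, C('8')=2, C('x')=3, C('z')=4
L[0]='x': occ=0, LF[0]=C('x')+0=3+0=3
L[1]='8': occ=0, LF[1]=C('8')+0=2+0=2
L[2]='$': occ=0, LF[2]=C('$')+0=0+0=0
L[3]='z': occ=0, LF[3]=C('z')+0=4+0=4
L[4]='7': occ=0, LF[4]=C('7')+0=1+0=1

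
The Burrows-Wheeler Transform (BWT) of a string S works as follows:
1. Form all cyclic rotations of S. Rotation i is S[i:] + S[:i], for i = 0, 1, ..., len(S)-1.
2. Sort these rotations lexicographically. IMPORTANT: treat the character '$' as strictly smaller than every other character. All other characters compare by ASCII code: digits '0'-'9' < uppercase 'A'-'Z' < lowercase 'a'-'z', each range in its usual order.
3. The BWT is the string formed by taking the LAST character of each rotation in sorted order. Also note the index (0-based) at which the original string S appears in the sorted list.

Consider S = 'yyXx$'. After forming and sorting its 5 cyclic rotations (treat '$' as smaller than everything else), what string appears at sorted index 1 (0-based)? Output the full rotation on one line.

All 5 rotations (rotation i = S[i:]+S[:i]):
  rot[0] = yyXx$
  rot[1] = yXx$y
  rot[2] = Xx$yy
  rot[3] = x$yyX
  rot[4] = $yyXx
Sorted (with $ < everything):
  sorted[0] = $yyXx
  sorted[1] = Xx$yy
  sorted[2] = x$yyX
  sorted[3] = yXx$y
  sorted[4] = yyXx$
sorted[1] = Xx$yy

Answer: Xx$yy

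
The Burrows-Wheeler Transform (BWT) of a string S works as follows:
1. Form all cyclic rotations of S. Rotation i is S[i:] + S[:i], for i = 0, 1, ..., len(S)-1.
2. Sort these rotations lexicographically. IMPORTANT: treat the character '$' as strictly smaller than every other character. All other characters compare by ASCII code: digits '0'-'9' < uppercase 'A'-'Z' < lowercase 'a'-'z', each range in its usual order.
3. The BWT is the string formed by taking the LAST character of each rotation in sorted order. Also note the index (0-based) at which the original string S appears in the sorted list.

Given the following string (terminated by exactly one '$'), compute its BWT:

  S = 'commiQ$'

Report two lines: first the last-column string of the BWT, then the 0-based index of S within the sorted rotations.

All 7 rotations (rotation i = S[i:]+S[:i]):
  rot[0] = commiQ$
  rot[1] = ommiQ$c
  rot[2] = mmiQ$co
  rot[3] = miQ$com
  rot[4] = iQ$comm
  rot[5] = Q$commi
  rot[6] = $commiQ
Sorted (with $ < everything):
  sorted[0] = $commiQ  (last char: 'Q')
  sorted[1] = Q$commi  (last char: 'i')
  sorted[2] = commiQ$  (last char: '$')
  sorted[3] = iQ$comm  (last char: 'm')
  sorted[4] = miQ$com  (last char: 'm')
  sorted[5] = mmiQ$co  (last char: 'o')
  sorted[6] = ommiQ$c  (last char: 'c')
Last column: Qi$mmoc
Original string S is at sorted index 2

Answer: Qi$mmoc
2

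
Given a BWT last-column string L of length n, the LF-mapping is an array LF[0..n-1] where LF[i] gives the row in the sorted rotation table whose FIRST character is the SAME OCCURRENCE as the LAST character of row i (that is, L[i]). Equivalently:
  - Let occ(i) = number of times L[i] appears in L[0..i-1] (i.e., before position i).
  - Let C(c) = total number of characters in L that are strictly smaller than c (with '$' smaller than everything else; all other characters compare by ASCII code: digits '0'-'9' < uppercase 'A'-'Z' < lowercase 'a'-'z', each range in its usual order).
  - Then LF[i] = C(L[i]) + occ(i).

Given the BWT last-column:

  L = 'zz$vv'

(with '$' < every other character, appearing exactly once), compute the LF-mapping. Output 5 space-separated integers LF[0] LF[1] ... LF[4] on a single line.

Answer: 3 4 0 1 2

Derivation:
Char counts: '$':1, 'v':2, 'z':2
C (first-col start): C('$')=0, C('v')=1, C('z')=3
L[0]='z': occ=0, LF[0]=C('z')+0=3+0=3
L[1]='z': occ=1, LF[1]=C('z')+1=3+1=4
L[2]='$': occ=0, LF[2]=C('$')+0=0+0=0
L[3]='v': occ=0, LF[3]=C('v')+0=1+0=1
L[4]='v': occ=1, LF[4]=C('v')+1=1+1=2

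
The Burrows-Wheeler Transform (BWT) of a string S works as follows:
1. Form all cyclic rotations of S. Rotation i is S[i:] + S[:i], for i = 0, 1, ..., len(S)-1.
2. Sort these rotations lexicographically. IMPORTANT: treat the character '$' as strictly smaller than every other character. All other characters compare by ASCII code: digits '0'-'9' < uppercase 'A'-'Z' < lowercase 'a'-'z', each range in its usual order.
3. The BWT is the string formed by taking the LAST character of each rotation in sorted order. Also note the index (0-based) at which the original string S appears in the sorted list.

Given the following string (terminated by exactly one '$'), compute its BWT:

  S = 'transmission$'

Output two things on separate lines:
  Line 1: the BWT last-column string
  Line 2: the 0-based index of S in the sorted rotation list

Answer: nrsmsoaitsni$
12

Derivation:
All 13 rotations (rotation i = S[i:]+S[:i]):
  rot[0] = transmission$
  rot[1] = ransmission$t
  rot[2] = ansmission$tr
  rot[3] = nsmission$tra
  rot[4] = smission$tran
  rot[5] = mission$trans
  rot[6] = ission$transm
  rot[7] = ssion$transmi
  rot[8] = sion$transmis
  rot[9] = ion$transmiss
  rot[10] = on$transmissi
  rot[11] = n$transmissio
  rot[12] = $transmission
Sorted (with $ < everything):
  sorted[0] = $transmission  (last char: 'n')
  sorted[1] = ansmission$tr  (last char: 'r')
  sorted[2] = ion$transmiss  (last char: 's')
  sorted[3] = ission$transm  (last char: 'm')
  sorted[4] = mission$trans  (last char: 's')
  sorted[5] = n$transmissio  (last char: 'o')
  sorted[6] = nsmission$tra  (last char: 'a')
  sorted[7] = on$transmissi  (last char: 'i')
  sorted[8] = ransmission$t  (last char: 't')
  sorted[9] = sion$transmis  (last char: 's')
  sorted[10] = smission$tran  (last char: 'n')
  sorted[11] = ssion$transmi  (last char: 'i')
  sorted[12] = transmission$  (last char: '$')
Last column: nrsmsoaitsni$
Original string S is at sorted index 12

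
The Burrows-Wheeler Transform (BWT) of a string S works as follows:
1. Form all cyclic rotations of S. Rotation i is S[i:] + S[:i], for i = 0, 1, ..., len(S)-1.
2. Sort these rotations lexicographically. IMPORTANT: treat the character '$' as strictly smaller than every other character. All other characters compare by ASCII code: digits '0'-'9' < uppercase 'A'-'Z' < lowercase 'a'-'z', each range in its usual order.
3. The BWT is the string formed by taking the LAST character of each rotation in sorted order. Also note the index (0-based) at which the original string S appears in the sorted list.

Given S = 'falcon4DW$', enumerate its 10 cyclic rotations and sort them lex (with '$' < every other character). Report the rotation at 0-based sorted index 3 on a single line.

Answer: W$falcon4D

Derivation:
All 10 rotations (rotation i = S[i:]+S[:i]):
  rot[0] = falcon4DW$
  rot[1] = alcon4DW$f
  rot[2] = lcon4DW$fa
  rot[3] = con4DW$fal
  rot[4] = on4DW$falc
  rot[5] = n4DW$falco
  rot[6] = 4DW$falcon
  rot[7] = DW$falcon4
  rot[8] = W$falcon4D
  rot[9] = $falcon4DW
Sorted (with $ < everything):
  sorted[0] = $falcon4DW
  sorted[1] = 4DW$falcon
  sorted[2] = DW$falcon4
  sorted[3] = W$falcon4D
  sorted[4] = alcon4DW$f
  sorted[5] = con4DW$fal
  sorted[6] = falcon4DW$
  sorted[7] = lcon4DW$fa
  sorted[8] = n4DW$falco
  sorted[9] = on4DW$falc
sorted[3] = W$falcon4D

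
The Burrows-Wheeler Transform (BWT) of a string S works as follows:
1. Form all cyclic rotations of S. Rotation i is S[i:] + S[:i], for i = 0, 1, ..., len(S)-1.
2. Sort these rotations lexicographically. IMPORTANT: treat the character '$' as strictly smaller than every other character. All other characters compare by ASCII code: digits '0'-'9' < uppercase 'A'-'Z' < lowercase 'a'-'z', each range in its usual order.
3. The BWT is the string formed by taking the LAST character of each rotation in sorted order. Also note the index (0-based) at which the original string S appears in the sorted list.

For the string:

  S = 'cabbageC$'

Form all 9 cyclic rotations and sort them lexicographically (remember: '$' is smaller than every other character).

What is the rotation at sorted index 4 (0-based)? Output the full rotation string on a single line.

All 9 rotations (rotation i = S[i:]+S[:i]):
  rot[0] = cabbageC$
  rot[1] = abbageC$c
  rot[2] = bbageC$ca
  rot[3] = bageC$cab
  rot[4] = ageC$cabb
  rot[5] = geC$cabba
  rot[6] = eC$cabbag
  rot[7] = C$cabbage
  rot[8] = $cabbageC
Sorted (with $ < everything):
  sorted[0] = $cabbageC
  sorted[1] = C$cabbage
  sorted[2] = abbageC$c
  sorted[3] = ageC$cabb
  sorted[4] = bageC$cab
  sorted[5] = bbageC$ca
  sorted[6] = cabbageC$
  sorted[7] = eC$cabbag
  sorted[8] = geC$cabba
sorted[4] = bageC$cab

Answer: bageC$cab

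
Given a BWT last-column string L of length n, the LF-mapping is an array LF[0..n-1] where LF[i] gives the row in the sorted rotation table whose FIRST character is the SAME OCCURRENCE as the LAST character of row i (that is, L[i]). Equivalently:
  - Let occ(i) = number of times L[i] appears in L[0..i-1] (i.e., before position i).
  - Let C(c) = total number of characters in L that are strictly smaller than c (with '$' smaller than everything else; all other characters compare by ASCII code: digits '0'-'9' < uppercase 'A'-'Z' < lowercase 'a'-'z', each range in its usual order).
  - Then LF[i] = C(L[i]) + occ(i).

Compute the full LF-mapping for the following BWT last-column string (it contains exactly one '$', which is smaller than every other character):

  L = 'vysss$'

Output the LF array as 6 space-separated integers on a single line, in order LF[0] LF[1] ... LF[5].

Char counts: '$':1, 's':3, 'v':1, 'y':1
C (first-col start): C('$')=0, C('s')=1, C('v')=4, C('y')=5
L[0]='v': occ=0, LF[0]=C('v')+0=4+0=4
L[1]='y': occ=0, LF[1]=C('y')+0=5+0=5
L[2]='s': occ=0, LF[2]=C('s')+0=1+0=1
L[3]='s': occ=1, LF[3]=C('s')+1=1+1=2
L[4]='s': occ=2, LF[4]=C('s')+2=1+2=3
L[5]='$': occ=0, LF[5]=C('$')+0=0+0=0

Answer: 4 5 1 2 3 0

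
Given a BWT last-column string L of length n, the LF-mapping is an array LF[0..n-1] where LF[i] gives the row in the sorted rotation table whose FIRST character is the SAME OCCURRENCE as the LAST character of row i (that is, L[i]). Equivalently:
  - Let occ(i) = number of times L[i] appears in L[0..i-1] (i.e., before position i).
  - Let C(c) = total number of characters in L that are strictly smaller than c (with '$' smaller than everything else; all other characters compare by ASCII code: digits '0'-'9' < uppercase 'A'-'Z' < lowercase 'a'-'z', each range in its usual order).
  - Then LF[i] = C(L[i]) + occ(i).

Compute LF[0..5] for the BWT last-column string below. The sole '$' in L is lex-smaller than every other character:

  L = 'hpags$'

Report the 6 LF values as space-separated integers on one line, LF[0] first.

Char counts: '$':1, 'a':1, 'g':1, 'h':1, 'p':1, 's':1
C (first-col start): C('$')=0, C('a')=1, C('g')=2, C('h')=3, C('p')=4, C('s')=5
L[0]='h': occ=0, LF[0]=C('h')+0=3+0=3
L[1]='p': occ=0, LF[1]=C('p')+0=4+0=4
L[2]='a': occ=0, LF[2]=C('a')+0=1+0=1
L[3]='g': occ=0, LF[3]=C('g')+0=2+0=2
L[4]='s': occ=0, LF[4]=C('s')+0=5+0=5
L[5]='$': occ=0, LF[5]=C('$')+0=0+0=0

Answer: 3 4 1 2 5 0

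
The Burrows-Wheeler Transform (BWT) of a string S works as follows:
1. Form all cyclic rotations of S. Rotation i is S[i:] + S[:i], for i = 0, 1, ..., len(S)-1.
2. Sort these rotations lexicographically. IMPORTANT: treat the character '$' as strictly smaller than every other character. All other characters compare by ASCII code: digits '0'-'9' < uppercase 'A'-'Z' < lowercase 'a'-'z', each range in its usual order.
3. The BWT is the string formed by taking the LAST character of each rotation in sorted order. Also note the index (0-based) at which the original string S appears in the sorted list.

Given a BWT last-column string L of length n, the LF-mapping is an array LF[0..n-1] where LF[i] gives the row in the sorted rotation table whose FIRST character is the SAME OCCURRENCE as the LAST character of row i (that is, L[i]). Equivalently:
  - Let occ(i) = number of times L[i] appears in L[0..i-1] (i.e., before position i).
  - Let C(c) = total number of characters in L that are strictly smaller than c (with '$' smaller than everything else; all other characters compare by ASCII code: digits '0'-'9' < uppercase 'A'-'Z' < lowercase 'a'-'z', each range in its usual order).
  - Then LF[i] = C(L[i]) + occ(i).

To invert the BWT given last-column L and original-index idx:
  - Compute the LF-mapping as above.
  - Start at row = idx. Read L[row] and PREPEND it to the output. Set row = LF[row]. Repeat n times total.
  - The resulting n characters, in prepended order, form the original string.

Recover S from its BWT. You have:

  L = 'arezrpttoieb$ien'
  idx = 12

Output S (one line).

LF mapping: 1 11 3 15 12 10 13 14 9 6 4 2 0 7 5 8
Walk LF starting at row 12, prepending L[row]:
  step 1: row=12, L[12]='$', prepend. Next row=LF[12]=0
  step 2: row=0, L[0]='a', prepend. Next row=LF[0]=1
  step 3: row=1, L[1]='r', prepend. Next row=LF[1]=11
  step 4: row=11, L[11]='b', prepend. Next row=LF[11]=2
  step 5: row=2, L[2]='e', prepend. Next row=LF[2]=3
  step 6: row=3, L[3]='z', prepend. Next row=LF[3]=15
  step 7: row=15, L[15]='n', prepend. Next row=LF[15]=8
  step 8: row=8, L[8]='o', prepend. Next row=LF[8]=9
  step 9: row=9, L[9]='i', prepend. Next row=LF[9]=6
  step 10: row=6, L[6]='t', prepend. Next row=LF[6]=13
  step 11: row=13, L[13]='i', prepend. Next row=LF[13]=7
  step 12: row=7, L[7]='t', prepend. Next row=LF[7]=14
  step 13: row=14, L[14]='e', prepend. Next row=LF[14]=5
  step 14: row=5, L[5]='p', prepend. Next row=LF[5]=10
  step 15: row=10, L[10]='e', prepend. Next row=LF[10]=4
  step 16: row=4, L[4]='r', prepend. Next row=LF[4]=12
Reversed output: repetitionzebra$

Answer: repetitionzebra$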